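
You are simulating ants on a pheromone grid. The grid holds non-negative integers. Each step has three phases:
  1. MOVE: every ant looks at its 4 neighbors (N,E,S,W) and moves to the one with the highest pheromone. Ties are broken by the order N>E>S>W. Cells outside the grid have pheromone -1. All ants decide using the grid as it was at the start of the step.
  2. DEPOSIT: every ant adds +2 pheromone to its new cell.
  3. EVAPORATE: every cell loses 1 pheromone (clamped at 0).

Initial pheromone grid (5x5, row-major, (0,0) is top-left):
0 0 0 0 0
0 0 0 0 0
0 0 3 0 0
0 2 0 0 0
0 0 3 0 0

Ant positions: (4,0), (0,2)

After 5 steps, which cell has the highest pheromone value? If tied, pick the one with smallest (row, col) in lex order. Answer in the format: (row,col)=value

Answer: (1,4)=1

Derivation:
Step 1: ant0:(4,0)->N->(3,0) | ant1:(0,2)->E->(0,3)
  grid max=2 at (2,2)
Step 2: ant0:(3,0)->E->(3,1) | ant1:(0,3)->E->(0,4)
  grid max=2 at (3,1)
Step 3: ant0:(3,1)->N->(2,1) | ant1:(0,4)->S->(1,4)
  grid max=1 at (1,4)
Step 4: ant0:(2,1)->S->(3,1) | ant1:(1,4)->N->(0,4)
  grid max=2 at (3,1)
Step 5: ant0:(3,1)->N->(2,1) | ant1:(0,4)->S->(1,4)
  grid max=1 at (1,4)
Final grid:
  0 0 0 0 0
  0 0 0 0 1
  0 1 0 0 0
  0 1 0 0 0
  0 0 0 0 0
Max pheromone 1 at (1,4)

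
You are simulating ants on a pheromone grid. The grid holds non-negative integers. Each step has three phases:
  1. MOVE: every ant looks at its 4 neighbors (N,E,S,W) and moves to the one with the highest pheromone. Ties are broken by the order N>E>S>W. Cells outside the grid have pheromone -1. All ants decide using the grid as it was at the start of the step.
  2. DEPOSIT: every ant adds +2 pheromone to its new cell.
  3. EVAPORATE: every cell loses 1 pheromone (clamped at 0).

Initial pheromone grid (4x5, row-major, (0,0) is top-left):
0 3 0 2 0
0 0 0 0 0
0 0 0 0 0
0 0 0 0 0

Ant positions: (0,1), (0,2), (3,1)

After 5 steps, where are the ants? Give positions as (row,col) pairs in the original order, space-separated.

Step 1: ant0:(0,1)->E->(0,2) | ant1:(0,2)->W->(0,1) | ant2:(3,1)->N->(2,1)
  grid max=4 at (0,1)
Step 2: ant0:(0,2)->W->(0,1) | ant1:(0,1)->E->(0,2) | ant2:(2,1)->N->(1,1)
  grid max=5 at (0,1)
Step 3: ant0:(0,1)->E->(0,2) | ant1:(0,2)->W->(0,1) | ant2:(1,1)->N->(0,1)
  grid max=8 at (0,1)
Step 4: ant0:(0,2)->W->(0,1) | ant1:(0,1)->E->(0,2) | ant2:(0,1)->E->(0,2)
  grid max=9 at (0,1)
Step 5: ant0:(0,1)->E->(0,2) | ant1:(0,2)->W->(0,1) | ant2:(0,2)->W->(0,1)
  grid max=12 at (0,1)

(0,2) (0,1) (0,1)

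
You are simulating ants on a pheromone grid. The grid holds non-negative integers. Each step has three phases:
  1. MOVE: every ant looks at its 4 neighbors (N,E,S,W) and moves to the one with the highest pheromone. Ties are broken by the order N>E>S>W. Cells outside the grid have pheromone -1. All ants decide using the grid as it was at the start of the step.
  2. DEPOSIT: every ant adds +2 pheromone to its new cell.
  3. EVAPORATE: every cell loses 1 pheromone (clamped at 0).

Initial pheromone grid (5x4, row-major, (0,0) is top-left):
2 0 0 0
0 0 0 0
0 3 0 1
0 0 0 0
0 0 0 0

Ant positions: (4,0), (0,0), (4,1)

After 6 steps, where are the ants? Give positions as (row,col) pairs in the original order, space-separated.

Step 1: ant0:(4,0)->N->(3,0) | ant1:(0,0)->E->(0,1) | ant2:(4,1)->N->(3,1)
  grid max=2 at (2,1)
Step 2: ant0:(3,0)->E->(3,1) | ant1:(0,1)->W->(0,0) | ant2:(3,1)->N->(2,1)
  grid max=3 at (2,1)
Step 3: ant0:(3,1)->N->(2,1) | ant1:(0,0)->E->(0,1) | ant2:(2,1)->S->(3,1)
  grid max=4 at (2,1)
Step 4: ant0:(2,1)->S->(3,1) | ant1:(0,1)->W->(0,0) | ant2:(3,1)->N->(2,1)
  grid max=5 at (2,1)
Step 5: ant0:(3,1)->N->(2,1) | ant1:(0,0)->E->(0,1) | ant2:(2,1)->S->(3,1)
  grid max=6 at (2,1)
Step 6: ant0:(2,1)->S->(3,1) | ant1:(0,1)->W->(0,0) | ant2:(3,1)->N->(2,1)
  grid max=7 at (2,1)

(3,1) (0,0) (2,1)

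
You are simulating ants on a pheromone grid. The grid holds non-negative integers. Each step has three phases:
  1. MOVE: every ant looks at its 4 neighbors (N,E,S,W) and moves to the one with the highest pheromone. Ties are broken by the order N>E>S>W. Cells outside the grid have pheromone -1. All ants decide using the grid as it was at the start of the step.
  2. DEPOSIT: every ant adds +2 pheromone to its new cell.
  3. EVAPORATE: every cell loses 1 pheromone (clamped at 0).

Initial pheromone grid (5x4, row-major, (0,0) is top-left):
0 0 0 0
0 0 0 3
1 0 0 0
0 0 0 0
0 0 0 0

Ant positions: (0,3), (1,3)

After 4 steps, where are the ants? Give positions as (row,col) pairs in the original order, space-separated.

Step 1: ant0:(0,3)->S->(1,3) | ant1:(1,3)->N->(0,3)
  grid max=4 at (1,3)
Step 2: ant0:(1,3)->N->(0,3) | ant1:(0,3)->S->(1,3)
  grid max=5 at (1,3)
Step 3: ant0:(0,3)->S->(1,3) | ant1:(1,3)->N->(0,3)
  grid max=6 at (1,3)
Step 4: ant0:(1,3)->N->(0,3) | ant1:(0,3)->S->(1,3)
  grid max=7 at (1,3)

(0,3) (1,3)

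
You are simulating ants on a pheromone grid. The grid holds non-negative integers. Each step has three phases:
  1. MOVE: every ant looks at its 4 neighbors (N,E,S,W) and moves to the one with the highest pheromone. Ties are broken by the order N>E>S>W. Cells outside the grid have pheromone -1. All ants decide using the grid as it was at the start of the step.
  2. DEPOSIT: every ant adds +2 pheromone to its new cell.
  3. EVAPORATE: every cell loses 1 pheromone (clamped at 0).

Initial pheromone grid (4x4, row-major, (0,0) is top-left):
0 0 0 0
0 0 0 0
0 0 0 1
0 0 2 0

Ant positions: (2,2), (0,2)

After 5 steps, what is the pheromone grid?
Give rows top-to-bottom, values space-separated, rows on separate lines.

After step 1: ants at (3,2),(0,3)
  0 0 0 1
  0 0 0 0
  0 0 0 0
  0 0 3 0
After step 2: ants at (2,2),(1,3)
  0 0 0 0
  0 0 0 1
  0 0 1 0
  0 0 2 0
After step 3: ants at (3,2),(0,3)
  0 0 0 1
  0 0 0 0
  0 0 0 0
  0 0 3 0
After step 4: ants at (2,2),(1,3)
  0 0 0 0
  0 0 0 1
  0 0 1 0
  0 0 2 0
After step 5: ants at (3,2),(0,3)
  0 0 0 1
  0 0 0 0
  0 0 0 0
  0 0 3 0

0 0 0 1
0 0 0 0
0 0 0 0
0 0 3 0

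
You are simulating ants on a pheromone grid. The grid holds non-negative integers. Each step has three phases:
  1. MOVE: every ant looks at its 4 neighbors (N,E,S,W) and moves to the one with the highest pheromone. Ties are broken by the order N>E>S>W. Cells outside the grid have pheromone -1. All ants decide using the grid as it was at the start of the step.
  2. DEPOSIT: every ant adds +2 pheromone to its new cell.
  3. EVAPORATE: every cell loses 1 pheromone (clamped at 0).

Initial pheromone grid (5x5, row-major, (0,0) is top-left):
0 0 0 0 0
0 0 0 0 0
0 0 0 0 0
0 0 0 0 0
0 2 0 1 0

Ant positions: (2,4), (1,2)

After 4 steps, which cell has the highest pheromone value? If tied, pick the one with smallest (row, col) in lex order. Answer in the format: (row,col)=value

Answer: (0,3)=3

Derivation:
Step 1: ant0:(2,4)->N->(1,4) | ant1:(1,2)->N->(0,2)
  grid max=1 at (0,2)
Step 2: ant0:(1,4)->N->(0,4) | ant1:(0,2)->E->(0,3)
  grid max=1 at (0,3)
Step 3: ant0:(0,4)->W->(0,3) | ant1:(0,3)->E->(0,4)
  grid max=2 at (0,3)
Step 4: ant0:(0,3)->E->(0,4) | ant1:(0,4)->W->(0,3)
  grid max=3 at (0,3)
Final grid:
  0 0 0 3 3
  0 0 0 0 0
  0 0 0 0 0
  0 0 0 0 0
  0 0 0 0 0
Max pheromone 3 at (0,3)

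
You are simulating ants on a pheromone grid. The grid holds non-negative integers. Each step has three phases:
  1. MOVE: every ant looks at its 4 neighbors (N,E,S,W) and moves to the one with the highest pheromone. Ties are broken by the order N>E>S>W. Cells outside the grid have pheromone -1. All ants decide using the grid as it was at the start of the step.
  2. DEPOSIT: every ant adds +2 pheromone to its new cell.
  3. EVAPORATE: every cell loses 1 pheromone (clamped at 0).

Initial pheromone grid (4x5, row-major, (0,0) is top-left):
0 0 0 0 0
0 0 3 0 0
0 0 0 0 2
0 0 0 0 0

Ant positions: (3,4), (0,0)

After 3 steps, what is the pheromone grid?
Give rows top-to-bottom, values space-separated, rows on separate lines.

After step 1: ants at (2,4),(0,1)
  0 1 0 0 0
  0 0 2 0 0
  0 0 0 0 3
  0 0 0 0 0
After step 2: ants at (1,4),(0,2)
  0 0 1 0 0
  0 0 1 0 1
  0 0 0 0 2
  0 0 0 0 0
After step 3: ants at (2,4),(1,2)
  0 0 0 0 0
  0 0 2 0 0
  0 0 0 0 3
  0 0 0 0 0

0 0 0 0 0
0 0 2 0 0
0 0 0 0 3
0 0 0 0 0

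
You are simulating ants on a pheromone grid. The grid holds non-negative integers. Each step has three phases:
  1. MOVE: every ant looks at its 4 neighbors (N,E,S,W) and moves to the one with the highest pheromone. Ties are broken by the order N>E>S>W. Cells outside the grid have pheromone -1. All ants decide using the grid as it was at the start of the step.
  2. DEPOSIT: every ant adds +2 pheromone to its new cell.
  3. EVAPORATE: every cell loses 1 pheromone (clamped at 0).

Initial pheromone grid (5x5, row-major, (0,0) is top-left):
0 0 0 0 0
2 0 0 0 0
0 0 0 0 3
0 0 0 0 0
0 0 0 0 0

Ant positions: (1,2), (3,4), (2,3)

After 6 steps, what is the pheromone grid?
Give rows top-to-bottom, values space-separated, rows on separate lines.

After step 1: ants at (0,2),(2,4),(2,4)
  0 0 1 0 0
  1 0 0 0 0
  0 0 0 0 6
  0 0 0 0 0
  0 0 0 0 0
After step 2: ants at (0,3),(1,4),(1,4)
  0 0 0 1 0
  0 0 0 0 3
  0 0 0 0 5
  0 0 0 0 0
  0 0 0 0 0
After step 3: ants at (0,4),(2,4),(2,4)
  0 0 0 0 1
  0 0 0 0 2
  0 0 0 0 8
  0 0 0 0 0
  0 0 0 0 0
After step 4: ants at (1,4),(1,4),(1,4)
  0 0 0 0 0
  0 0 0 0 7
  0 0 0 0 7
  0 0 0 0 0
  0 0 0 0 0
After step 5: ants at (2,4),(2,4),(2,4)
  0 0 0 0 0
  0 0 0 0 6
  0 0 0 0 12
  0 0 0 0 0
  0 0 0 0 0
After step 6: ants at (1,4),(1,4),(1,4)
  0 0 0 0 0
  0 0 0 0 11
  0 0 0 0 11
  0 0 0 0 0
  0 0 0 0 0

0 0 0 0 0
0 0 0 0 11
0 0 0 0 11
0 0 0 0 0
0 0 0 0 0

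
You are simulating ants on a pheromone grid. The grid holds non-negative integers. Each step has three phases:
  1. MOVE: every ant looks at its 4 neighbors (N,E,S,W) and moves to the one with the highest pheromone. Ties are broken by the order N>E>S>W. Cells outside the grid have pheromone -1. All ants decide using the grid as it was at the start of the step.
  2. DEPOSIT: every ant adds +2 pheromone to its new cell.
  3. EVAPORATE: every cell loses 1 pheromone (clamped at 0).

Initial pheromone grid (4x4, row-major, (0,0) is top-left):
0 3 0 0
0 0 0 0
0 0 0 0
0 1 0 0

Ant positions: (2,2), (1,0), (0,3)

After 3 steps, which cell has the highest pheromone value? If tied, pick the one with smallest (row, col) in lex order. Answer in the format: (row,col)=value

Answer: (1,2)=3

Derivation:
Step 1: ant0:(2,2)->N->(1,2) | ant1:(1,0)->N->(0,0) | ant2:(0,3)->S->(1,3)
  grid max=2 at (0,1)
Step 2: ant0:(1,2)->E->(1,3) | ant1:(0,0)->E->(0,1) | ant2:(1,3)->W->(1,2)
  grid max=3 at (0,1)
Step 3: ant0:(1,3)->W->(1,2) | ant1:(0,1)->E->(0,2) | ant2:(1,2)->E->(1,3)
  grid max=3 at (1,2)
Final grid:
  0 2 1 0
  0 0 3 3
  0 0 0 0
  0 0 0 0
Max pheromone 3 at (1,2)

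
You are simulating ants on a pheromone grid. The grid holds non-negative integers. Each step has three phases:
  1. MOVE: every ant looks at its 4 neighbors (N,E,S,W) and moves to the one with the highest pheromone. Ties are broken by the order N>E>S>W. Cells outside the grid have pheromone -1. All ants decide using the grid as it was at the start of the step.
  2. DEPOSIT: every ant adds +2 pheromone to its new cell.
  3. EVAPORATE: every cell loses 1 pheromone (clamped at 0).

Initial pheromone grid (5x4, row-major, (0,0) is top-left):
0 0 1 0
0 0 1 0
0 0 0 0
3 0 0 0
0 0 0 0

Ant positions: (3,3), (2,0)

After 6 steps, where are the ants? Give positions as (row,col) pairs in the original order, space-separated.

Step 1: ant0:(3,3)->N->(2,3) | ant1:(2,0)->S->(3,0)
  grid max=4 at (3,0)
Step 2: ant0:(2,3)->N->(1,3) | ant1:(3,0)->N->(2,0)
  grid max=3 at (3,0)
Step 3: ant0:(1,3)->N->(0,3) | ant1:(2,0)->S->(3,0)
  grid max=4 at (3,0)
Step 4: ant0:(0,3)->S->(1,3) | ant1:(3,0)->N->(2,0)
  grid max=3 at (3,0)
Step 5: ant0:(1,3)->N->(0,3) | ant1:(2,0)->S->(3,0)
  grid max=4 at (3,0)
Step 6: ant0:(0,3)->S->(1,3) | ant1:(3,0)->N->(2,0)
  grid max=3 at (3,0)

(1,3) (2,0)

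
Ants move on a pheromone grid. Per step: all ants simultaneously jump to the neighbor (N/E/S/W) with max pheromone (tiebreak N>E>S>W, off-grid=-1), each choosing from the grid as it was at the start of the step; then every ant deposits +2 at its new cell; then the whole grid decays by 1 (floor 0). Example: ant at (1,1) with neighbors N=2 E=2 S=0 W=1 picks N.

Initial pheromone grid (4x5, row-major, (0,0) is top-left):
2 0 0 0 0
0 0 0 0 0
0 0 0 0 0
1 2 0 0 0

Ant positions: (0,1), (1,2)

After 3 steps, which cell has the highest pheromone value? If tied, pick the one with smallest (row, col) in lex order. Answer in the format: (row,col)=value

Answer: (0,0)=3

Derivation:
Step 1: ant0:(0,1)->W->(0,0) | ant1:(1,2)->N->(0,2)
  grid max=3 at (0,0)
Step 2: ant0:(0,0)->E->(0,1) | ant1:(0,2)->E->(0,3)
  grid max=2 at (0,0)
Step 3: ant0:(0,1)->W->(0,0) | ant1:(0,3)->E->(0,4)
  grid max=3 at (0,0)
Final grid:
  3 0 0 0 1
  0 0 0 0 0
  0 0 0 0 0
  0 0 0 0 0
Max pheromone 3 at (0,0)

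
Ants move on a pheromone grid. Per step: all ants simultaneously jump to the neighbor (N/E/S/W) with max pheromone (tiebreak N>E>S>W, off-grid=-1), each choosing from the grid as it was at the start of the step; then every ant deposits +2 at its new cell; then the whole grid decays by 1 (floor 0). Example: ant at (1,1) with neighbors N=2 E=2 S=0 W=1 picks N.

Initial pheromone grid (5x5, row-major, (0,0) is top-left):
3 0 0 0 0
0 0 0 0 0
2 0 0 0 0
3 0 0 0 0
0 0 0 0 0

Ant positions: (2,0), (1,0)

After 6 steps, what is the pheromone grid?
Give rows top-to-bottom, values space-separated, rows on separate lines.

After step 1: ants at (3,0),(0,0)
  4 0 0 0 0
  0 0 0 0 0
  1 0 0 0 0
  4 0 0 0 0
  0 0 0 0 0
After step 2: ants at (2,0),(0,1)
  3 1 0 0 0
  0 0 0 0 0
  2 0 0 0 0
  3 0 0 0 0
  0 0 0 0 0
After step 3: ants at (3,0),(0,0)
  4 0 0 0 0
  0 0 0 0 0
  1 0 0 0 0
  4 0 0 0 0
  0 0 0 0 0
After step 4: ants at (2,0),(0,1)
  3 1 0 0 0
  0 0 0 0 0
  2 0 0 0 0
  3 0 0 0 0
  0 0 0 0 0
After step 5: ants at (3,0),(0,0)
  4 0 0 0 0
  0 0 0 0 0
  1 0 0 0 0
  4 0 0 0 0
  0 0 0 0 0
After step 6: ants at (2,0),(0,1)
  3 1 0 0 0
  0 0 0 0 0
  2 0 0 0 0
  3 0 0 0 0
  0 0 0 0 0

3 1 0 0 0
0 0 0 0 0
2 0 0 0 0
3 0 0 0 0
0 0 0 0 0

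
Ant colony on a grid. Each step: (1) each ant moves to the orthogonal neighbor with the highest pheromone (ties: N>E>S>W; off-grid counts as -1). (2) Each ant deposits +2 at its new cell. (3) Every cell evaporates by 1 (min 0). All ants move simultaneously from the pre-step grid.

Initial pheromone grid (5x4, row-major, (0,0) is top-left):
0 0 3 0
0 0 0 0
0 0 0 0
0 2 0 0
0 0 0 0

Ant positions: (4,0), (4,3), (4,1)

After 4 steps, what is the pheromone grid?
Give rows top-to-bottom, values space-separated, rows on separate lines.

After step 1: ants at (3,0),(3,3),(3,1)
  0 0 2 0
  0 0 0 0
  0 0 0 0
  1 3 0 1
  0 0 0 0
After step 2: ants at (3,1),(2,3),(3,0)
  0 0 1 0
  0 0 0 0
  0 0 0 1
  2 4 0 0
  0 0 0 0
After step 3: ants at (3,0),(1,3),(3,1)
  0 0 0 0
  0 0 0 1
  0 0 0 0
  3 5 0 0
  0 0 0 0
After step 4: ants at (3,1),(0,3),(3,0)
  0 0 0 1
  0 0 0 0
  0 0 0 0
  4 6 0 0
  0 0 0 0

0 0 0 1
0 0 0 0
0 0 0 0
4 6 0 0
0 0 0 0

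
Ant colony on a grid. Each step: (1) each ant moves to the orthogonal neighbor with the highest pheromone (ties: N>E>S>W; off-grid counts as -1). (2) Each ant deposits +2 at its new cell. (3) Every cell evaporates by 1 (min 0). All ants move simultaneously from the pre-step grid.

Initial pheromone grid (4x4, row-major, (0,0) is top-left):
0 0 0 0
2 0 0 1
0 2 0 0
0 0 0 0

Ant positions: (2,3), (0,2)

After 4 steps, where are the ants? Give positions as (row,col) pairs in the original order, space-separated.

Step 1: ant0:(2,3)->N->(1,3) | ant1:(0,2)->E->(0,3)
  grid max=2 at (1,3)
Step 2: ant0:(1,3)->N->(0,3) | ant1:(0,3)->S->(1,3)
  grid max=3 at (1,3)
Step 3: ant0:(0,3)->S->(1,3) | ant1:(1,3)->N->(0,3)
  grid max=4 at (1,3)
Step 4: ant0:(1,3)->N->(0,3) | ant1:(0,3)->S->(1,3)
  grid max=5 at (1,3)

(0,3) (1,3)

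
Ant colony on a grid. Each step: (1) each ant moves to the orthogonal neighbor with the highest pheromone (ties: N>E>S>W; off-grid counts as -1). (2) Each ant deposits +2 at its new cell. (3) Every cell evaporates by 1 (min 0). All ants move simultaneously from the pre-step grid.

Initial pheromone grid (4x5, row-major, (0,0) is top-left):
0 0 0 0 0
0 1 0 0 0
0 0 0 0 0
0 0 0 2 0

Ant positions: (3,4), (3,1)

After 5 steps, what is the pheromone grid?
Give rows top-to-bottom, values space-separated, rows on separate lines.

After step 1: ants at (3,3),(2,1)
  0 0 0 0 0
  0 0 0 0 0
  0 1 0 0 0
  0 0 0 3 0
After step 2: ants at (2,3),(1,1)
  0 0 0 0 0
  0 1 0 0 0
  0 0 0 1 0
  0 0 0 2 0
After step 3: ants at (3,3),(0,1)
  0 1 0 0 0
  0 0 0 0 0
  0 0 0 0 0
  0 0 0 3 0
After step 4: ants at (2,3),(0,2)
  0 0 1 0 0
  0 0 0 0 0
  0 0 0 1 0
  0 0 0 2 0
After step 5: ants at (3,3),(0,3)
  0 0 0 1 0
  0 0 0 0 0
  0 0 0 0 0
  0 0 0 3 0

0 0 0 1 0
0 0 0 0 0
0 0 0 0 0
0 0 0 3 0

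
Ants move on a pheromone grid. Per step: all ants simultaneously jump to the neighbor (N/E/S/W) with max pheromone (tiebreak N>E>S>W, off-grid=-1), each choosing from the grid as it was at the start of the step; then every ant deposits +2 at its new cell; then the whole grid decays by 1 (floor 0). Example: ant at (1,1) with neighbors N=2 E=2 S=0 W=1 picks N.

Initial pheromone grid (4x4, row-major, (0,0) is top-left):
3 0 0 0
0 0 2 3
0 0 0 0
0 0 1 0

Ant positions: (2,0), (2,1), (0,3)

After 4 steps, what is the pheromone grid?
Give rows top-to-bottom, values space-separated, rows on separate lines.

After step 1: ants at (1,0),(1,1),(1,3)
  2 0 0 0
  1 1 1 4
  0 0 0 0
  0 0 0 0
After step 2: ants at (0,0),(1,2),(1,2)
  3 0 0 0
  0 0 4 3
  0 0 0 0
  0 0 0 0
After step 3: ants at (0,1),(1,3),(1,3)
  2 1 0 0
  0 0 3 6
  0 0 0 0
  0 0 0 0
After step 4: ants at (0,0),(1,2),(1,2)
  3 0 0 0
  0 0 6 5
  0 0 0 0
  0 0 0 0

3 0 0 0
0 0 6 5
0 0 0 0
0 0 0 0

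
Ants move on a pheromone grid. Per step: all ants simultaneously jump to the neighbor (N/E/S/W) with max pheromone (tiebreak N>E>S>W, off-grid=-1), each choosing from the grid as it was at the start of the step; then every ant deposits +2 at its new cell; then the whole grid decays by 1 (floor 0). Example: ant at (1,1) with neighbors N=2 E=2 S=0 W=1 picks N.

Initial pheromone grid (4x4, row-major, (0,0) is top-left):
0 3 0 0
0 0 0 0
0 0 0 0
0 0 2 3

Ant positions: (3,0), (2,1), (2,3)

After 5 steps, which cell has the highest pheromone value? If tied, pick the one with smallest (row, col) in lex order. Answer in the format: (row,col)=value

Answer: (0,1)=4

Derivation:
Step 1: ant0:(3,0)->N->(2,0) | ant1:(2,1)->N->(1,1) | ant2:(2,3)->S->(3,3)
  grid max=4 at (3,3)
Step 2: ant0:(2,0)->N->(1,0) | ant1:(1,1)->N->(0,1) | ant2:(3,3)->W->(3,2)
  grid max=3 at (0,1)
Step 3: ant0:(1,0)->N->(0,0) | ant1:(0,1)->E->(0,2) | ant2:(3,2)->E->(3,3)
  grid max=4 at (3,3)
Step 4: ant0:(0,0)->E->(0,1) | ant1:(0,2)->W->(0,1) | ant2:(3,3)->W->(3,2)
  grid max=5 at (0,1)
Step 5: ant0:(0,1)->E->(0,2) | ant1:(0,1)->E->(0,2) | ant2:(3,2)->E->(3,3)
  grid max=4 at (0,1)
Final grid:
  0 4 3 0
  0 0 0 0
  0 0 0 0
  0 0 1 4
Max pheromone 4 at (0,1)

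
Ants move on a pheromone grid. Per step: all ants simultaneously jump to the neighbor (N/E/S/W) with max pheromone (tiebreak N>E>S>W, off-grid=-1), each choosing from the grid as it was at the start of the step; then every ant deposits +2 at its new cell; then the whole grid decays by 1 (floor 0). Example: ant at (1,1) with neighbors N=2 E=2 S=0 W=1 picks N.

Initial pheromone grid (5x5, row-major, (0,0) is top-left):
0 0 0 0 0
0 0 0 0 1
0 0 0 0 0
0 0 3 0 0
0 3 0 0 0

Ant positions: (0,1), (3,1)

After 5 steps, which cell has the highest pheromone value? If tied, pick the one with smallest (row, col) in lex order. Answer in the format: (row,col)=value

Answer: (3,2)=4

Derivation:
Step 1: ant0:(0,1)->E->(0,2) | ant1:(3,1)->E->(3,2)
  grid max=4 at (3,2)
Step 2: ant0:(0,2)->E->(0,3) | ant1:(3,2)->N->(2,2)
  grid max=3 at (3,2)
Step 3: ant0:(0,3)->E->(0,4) | ant1:(2,2)->S->(3,2)
  grid max=4 at (3,2)
Step 4: ant0:(0,4)->S->(1,4) | ant1:(3,2)->N->(2,2)
  grid max=3 at (3,2)
Step 5: ant0:(1,4)->N->(0,4) | ant1:(2,2)->S->(3,2)
  grid max=4 at (3,2)
Final grid:
  0 0 0 0 1
  0 0 0 0 0
  0 0 0 0 0
  0 0 4 0 0
  0 0 0 0 0
Max pheromone 4 at (3,2)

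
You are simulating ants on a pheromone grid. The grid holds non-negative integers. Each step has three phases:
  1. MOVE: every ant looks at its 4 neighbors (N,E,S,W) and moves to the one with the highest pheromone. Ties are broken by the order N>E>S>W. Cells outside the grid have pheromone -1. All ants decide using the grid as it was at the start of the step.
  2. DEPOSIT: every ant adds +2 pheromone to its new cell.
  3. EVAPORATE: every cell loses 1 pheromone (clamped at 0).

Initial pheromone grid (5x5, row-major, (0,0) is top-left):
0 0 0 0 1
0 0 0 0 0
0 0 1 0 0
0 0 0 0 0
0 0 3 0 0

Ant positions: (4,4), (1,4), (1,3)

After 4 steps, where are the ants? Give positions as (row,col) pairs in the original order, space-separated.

Step 1: ant0:(4,4)->N->(3,4) | ant1:(1,4)->N->(0,4) | ant2:(1,3)->N->(0,3)
  grid max=2 at (0,4)
Step 2: ant0:(3,4)->N->(2,4) | ant1:(0,4)->W->(0,3) | ant2:(0,3)->E->(0,4)
  grid max=3 at (0,4)
Step 3: ant0:(2,4)->N->(1,4) | ant1:(0,3)->E->(0,4) | ant2:(0,4)->W->(0,3)
  grid max=4 at (0,4)
Step 4: ant0:(1,4)->N->(0,4) | ant1:(0,4)->W->(0,3) | ant2:(0,3)->E->(0,4)
  grid max=7 at (0,4)

(0,4) (0,3) (0,4)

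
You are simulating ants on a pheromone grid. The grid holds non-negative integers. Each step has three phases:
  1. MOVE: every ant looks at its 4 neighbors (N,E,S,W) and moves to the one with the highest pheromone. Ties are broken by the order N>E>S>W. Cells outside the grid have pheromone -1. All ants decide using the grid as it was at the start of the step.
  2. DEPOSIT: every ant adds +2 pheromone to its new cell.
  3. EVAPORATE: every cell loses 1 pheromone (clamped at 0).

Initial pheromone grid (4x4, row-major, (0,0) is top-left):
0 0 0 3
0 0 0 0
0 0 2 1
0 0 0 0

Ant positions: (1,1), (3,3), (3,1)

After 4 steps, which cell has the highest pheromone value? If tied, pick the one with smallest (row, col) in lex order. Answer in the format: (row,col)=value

Step 1: ant0:(1,1)->N->(0,1) | ant1:(3,3)->N->(2,3) | ant2:(3,1)->N->(2,1)
  grid max=2 at (0,3)
Step 2: ant0:(0,1)->E->(0,2) | ant1:(2,3)->W->(2,2) | ant2:(2,1)->E->(2,2)
  grid max=4 at (2,2)
Step 3: ant0:(0,2)->E->(0,3) | ant1:(2,2)->E->(2,3) | ant2:(2,2)->E->(2,3)
  grid max=4 at (2,3)
Step 4: ant0:(0,3)->S->(1,3) | ant1:(2,3)->W->(2,2) | ant2:(2,3)->W->(2,2)
  grid max=6 at (2,2)
Final grid:
  0 0 0 1
  0 0 0 1
  0 0 6 3
  0 0 0 0
Max pheromone 6 at (2,2)

Answer: (2,2)=6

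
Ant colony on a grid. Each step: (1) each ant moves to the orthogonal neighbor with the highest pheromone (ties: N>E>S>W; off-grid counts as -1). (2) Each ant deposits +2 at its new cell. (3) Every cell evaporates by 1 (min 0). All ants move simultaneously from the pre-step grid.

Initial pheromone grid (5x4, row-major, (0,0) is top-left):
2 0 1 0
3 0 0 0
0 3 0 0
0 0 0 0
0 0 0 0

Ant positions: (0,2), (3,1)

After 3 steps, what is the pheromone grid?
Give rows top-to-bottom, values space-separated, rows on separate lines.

After step 1: ants at (0,3),(2,1)
  1 0 0 1
  2 0 0 0
  0 4 0 0
  0 0 0 0
  0 0 0 0
After step 2: ants at (1,3),(1,1)
  0 0 0 0
  1 1 0 1
  0 3 0 0
  0 0 0 0
  0 0 0 0
After step 3: ants at (0,3),(2,1)
  0 0 0 1
  0 0 0 0
  0 4 0 0
  0 0 0 0
  0 0 0 0

0 0 0 1
0 0 0 0
0 4 0 0
0 0 0 0
0 0 0 0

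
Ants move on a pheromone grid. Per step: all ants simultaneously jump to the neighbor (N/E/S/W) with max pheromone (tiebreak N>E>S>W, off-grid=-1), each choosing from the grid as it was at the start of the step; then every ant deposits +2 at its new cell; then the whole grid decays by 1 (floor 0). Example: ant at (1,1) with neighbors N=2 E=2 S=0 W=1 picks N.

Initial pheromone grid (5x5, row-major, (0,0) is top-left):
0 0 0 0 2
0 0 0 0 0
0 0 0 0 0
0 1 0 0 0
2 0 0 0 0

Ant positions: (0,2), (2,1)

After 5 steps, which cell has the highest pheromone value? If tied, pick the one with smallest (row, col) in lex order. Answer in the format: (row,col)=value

Answer: (3,1)=2

Derivation:
Step 1: ant0:(0,2)->E->(0,3) | ant1:(2,1)->S->(3,1)
  grid max=2 at (3,1)
Step 2: ant0:(0,3)->E->(0,4) | ant1:(3,1)->N->(2,1)
  grid max=2 at (0,4)
Step 3: ant0:(0,4)->S->(1,4) | ant1:(2,1)->S->(3,1)
  grid max=2 at (3,1)
Step 4: ant0:(1,4)->N->(0,4) | ant1:(3,1)->N->(2,1)
  grid max=2 at (0,4)
Step 5: ant0:(0,4)->S->(1,4) | ant1:(2,1)->S->(3,1)
  grid max=2 at (3,1)
Final grid:
  0 0 0 0 1
  0 0 0 0 1
  0 0 0 0 0
  0 2 0 0 0
  0 0 0 0 0
Max pheromone 2 at (3,1)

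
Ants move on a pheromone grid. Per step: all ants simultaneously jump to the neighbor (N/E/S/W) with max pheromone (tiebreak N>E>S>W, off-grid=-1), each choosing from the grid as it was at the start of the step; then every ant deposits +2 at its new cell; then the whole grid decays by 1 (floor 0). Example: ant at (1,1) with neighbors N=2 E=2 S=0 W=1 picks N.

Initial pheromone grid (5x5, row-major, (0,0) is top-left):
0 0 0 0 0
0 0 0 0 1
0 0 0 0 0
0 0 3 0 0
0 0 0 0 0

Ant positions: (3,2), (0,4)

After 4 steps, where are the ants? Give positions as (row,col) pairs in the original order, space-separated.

Step 1: ant0:(3,2)->N->(2,2) | ant1:(0,4)->S->(1,4)
  grid max=2 at (1,4)
Step 2: ant0:(2,2)->S->(3,2) | ant1:(1,4)->N->(0,4)
  grid max=3 at (3,2)
Step 3: ant0:(3,2)->N->(2,2) | ant1:(0,4)->S->(1,4)
  grid max=2 at (1,4)
Step 4: ant0:(2,2)->S->(3,2) | ant1:(1,4)->N->(0,4)
  grid max=3 at (3,2)

(3,2) (0,4)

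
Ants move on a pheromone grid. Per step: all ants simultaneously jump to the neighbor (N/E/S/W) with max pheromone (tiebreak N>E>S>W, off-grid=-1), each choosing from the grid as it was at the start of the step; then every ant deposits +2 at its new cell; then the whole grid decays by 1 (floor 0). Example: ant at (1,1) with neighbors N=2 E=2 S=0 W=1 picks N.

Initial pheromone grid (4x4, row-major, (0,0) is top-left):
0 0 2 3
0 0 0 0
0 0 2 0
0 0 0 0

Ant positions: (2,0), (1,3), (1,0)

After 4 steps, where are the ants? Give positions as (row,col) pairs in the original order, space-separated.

Step 1: ant0:(2,0)->N->(1,0) | ant1:(1,3)->N->(0,3) | ant2:(1,0)->N->(0,0)
  grid max=4 at (0,3)
Step 2: ant0:(1,0)->N->(0,0) | ant1:(0,3)->W->(0,2) | ant2:(0,0)->S->(1,0)
  grid max=3 at (0,3)
Step 3: ant0:(0,0)->S->(1,0) | ant1:(0,2)->E->(0,3) | ant2:(1,0)->N->(0,0)
  grid max=4 at (0,3)
Step 4: ant0:(1,0)->N->(0,0) | ant1:(0,3)->W->(0,2) | ant2:(0,0)->S->(1,0)
  grid max=4 at (0,0)

(0,0) (0,2) (1,0)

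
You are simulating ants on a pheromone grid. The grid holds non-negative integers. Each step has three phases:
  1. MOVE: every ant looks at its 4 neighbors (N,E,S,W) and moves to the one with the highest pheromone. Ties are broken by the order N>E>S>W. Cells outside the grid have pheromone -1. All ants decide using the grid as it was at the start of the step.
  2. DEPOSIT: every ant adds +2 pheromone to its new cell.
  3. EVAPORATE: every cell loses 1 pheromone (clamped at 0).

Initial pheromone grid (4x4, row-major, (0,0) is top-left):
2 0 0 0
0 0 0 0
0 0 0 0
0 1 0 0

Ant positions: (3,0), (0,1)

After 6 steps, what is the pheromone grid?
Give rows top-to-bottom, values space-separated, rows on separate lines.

After step 1: ants at (3,1),(0,0)
  3 0 0 0
  0 0 0 0
  0 0 0 0
  0 2 0 0
After step 2: ants at (2,1),(0,1)
  2 1 0 0
  0 0 0 0
  0 1 0 0
  0 1 0 0
After step 3: ants at (3,1),(0,0)
  3 0 0 0
  0 0 0 0
  0 0 0 0
  0 2 0 0
After step 4: ants at (2,1),(0,1)
  2 1 0 0
  0 0 0 0
  0 1 0 0
  0 1 0 0
After step 5: ants at (3,1),(0,0)
  3 0 0 0
  0 0 0 0
  0 0 0 0
  0 2 0 0
After step 6: ants at (2,1),(0,1)
  2 1 0 0
  0 0 0 0
  0 1 0 0
  0 1 0 0

2 1 0 0
0 0 0 0
0 1 0 0
0 1 0 0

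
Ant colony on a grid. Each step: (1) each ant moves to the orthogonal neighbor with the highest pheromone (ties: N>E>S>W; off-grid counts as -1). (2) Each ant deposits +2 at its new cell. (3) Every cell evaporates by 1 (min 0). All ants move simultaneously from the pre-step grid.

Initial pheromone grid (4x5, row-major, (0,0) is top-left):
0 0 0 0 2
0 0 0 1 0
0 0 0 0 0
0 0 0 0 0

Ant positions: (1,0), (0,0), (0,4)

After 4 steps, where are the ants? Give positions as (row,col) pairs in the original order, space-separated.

Step 1: ant0:(1,0)->N->(0,0) | ant1:(0,0)->E->(0,1) | ant2:(0,4)->S->(1,4)
  grid max=1 at (0,0)
Step 2: ant0:(0,0)->E->(0,1) | ant1:(0,1)->W->(0,0) | ant2:(1,4)->N->(0,4)
  grid max=2 at (0,0)
Step 3: ant0:(0,1)->W->(0,0) | ant1:(0,0)->E->(0,1) | ant2:(0,4)->S->(1,4)
  grid max=3 at (0,0)
Step 4: ant0:(0,0)->E->(0,1) | ant1:(0,1)->W->(0,0) | ant2:(1,4)->N->(0,4)
  grid max=4 at (0,0)

(0,1) (0,0) (0,4)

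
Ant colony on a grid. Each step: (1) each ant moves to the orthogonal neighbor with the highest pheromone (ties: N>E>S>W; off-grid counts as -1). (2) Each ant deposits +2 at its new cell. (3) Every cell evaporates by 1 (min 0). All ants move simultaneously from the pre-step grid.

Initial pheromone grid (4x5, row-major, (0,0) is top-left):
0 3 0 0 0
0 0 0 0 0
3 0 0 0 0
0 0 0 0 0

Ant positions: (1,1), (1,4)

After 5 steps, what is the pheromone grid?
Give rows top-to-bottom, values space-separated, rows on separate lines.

After step 1: ants at (0,1),(0,4)
  0 4 0 0 1
  0 0 0 0 0
  2 0 0 0 0
  0 0 0 0 0
After step 2: ants at (0,2),(1,4)
  0 3 1 0 0
  0 0 0 0 1
  1 0 0 0 0
  0 0 0 0 0
After step 3: ants at (0,1),(0,4)
  0 4 0 0 1
  0 0 0 0 0
  0 0 0 0 0
  0 0 0 0 0
After step 4: ants at (0,2),(1,4)
  0 3 1 0 0
  0 0 0 0 1
  0 0 0 0 0
  0 0 0 0 0
After step 5: ants at (0,1),(0,4)
  0 4 0 0 1
  0 0 0 0 0
  0 0 0 0 0
  0 0 0 0 0

0 4 0 0 1
0 0 0 0 0
0 0 0 0 0
0 0 0 0 0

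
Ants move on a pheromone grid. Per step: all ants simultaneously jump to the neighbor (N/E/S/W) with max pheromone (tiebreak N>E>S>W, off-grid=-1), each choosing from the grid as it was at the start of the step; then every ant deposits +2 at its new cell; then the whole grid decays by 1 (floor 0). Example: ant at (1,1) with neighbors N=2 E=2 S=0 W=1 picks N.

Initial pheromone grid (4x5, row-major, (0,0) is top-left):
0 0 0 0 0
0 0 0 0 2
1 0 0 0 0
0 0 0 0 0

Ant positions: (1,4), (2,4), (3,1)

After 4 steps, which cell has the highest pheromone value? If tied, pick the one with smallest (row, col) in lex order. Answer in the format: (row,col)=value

Step 1: ant0:(1,4)->N->(0,4) | ant1:(2,4)->N->(1,4) | ant2:(3,1)->N->(2,1)
  grid max=3 at (1,4)
Step 2: ant0:(0,4)->S->(1,4) | ant1:(1,4)->N->(0,4) | ant2:(2,1)->N->(1,1)
  grid max=4 at (1,4)
Step 3: ant0:(1,4)->N->(0,4) | ant1:(0,4)->S->(1,4) | ant2:(1,1)->N->(0,1)
  grid max=5 at (1,4)
Step 4: ant0:(0,4)->S->(1,4) | ant1:(1,4)->N->(0,4) | ant2:(0,1)->E->(0,2)
  grid max=6 at (1,4)
Final grid:
  0 0 1 0 4
  0 0 0 0 6
  0 0 0 0 0
  0 0 0 0 0
Max pheromone 6 at (1,4)

Answer: (1,4)=6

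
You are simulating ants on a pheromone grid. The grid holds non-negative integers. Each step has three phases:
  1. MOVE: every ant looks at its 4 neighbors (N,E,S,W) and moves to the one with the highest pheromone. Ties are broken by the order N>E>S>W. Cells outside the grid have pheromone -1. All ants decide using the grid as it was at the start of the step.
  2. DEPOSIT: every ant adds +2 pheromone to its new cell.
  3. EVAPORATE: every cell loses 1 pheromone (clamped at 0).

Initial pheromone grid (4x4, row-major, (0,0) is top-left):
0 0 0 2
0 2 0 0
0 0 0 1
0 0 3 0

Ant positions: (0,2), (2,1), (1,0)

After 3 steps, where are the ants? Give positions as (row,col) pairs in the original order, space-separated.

Step 1: ant0:(0,2)->E->(0,3) | ant1:(2,1)->N->(1,1) | ant2:(1,0)->E->(1,1)
  grid max=5 at (1,1)
Step 2: ant0:(0,3)->S->(1,3) | ant1:(1,1)->N->(0,1) | ant2:(1,1)->N->(0,1)
  grid max=4 at (1,1)
Step 3: ant0:(1,3)->N->(0,3) | ant1:(0,1)->S->(1,1) | ant2:(0,1)->S->(1,1)
  grid max=7 at (1,1)

(0,3) (1,1) (1,1)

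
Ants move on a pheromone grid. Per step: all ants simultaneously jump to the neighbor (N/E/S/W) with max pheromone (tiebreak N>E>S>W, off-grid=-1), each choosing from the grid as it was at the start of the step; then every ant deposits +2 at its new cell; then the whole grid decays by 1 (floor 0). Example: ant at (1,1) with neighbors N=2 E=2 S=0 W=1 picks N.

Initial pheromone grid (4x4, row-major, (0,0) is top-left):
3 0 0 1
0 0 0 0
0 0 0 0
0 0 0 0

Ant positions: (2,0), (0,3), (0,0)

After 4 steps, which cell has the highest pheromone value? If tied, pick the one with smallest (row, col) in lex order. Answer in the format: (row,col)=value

Answer: (0,0)=7

Derivation:
Step 1: ant0:(2,0)->N->(1,0) | ant1:(0,3)->S->(1,3) | ant2:(0,0)->E->(0,1)
  grid max=2 at (0,0)
Step 2: ant0:(1,0)->N->(0,0) | ant1:(1,3)->N->(0,3) | ant2:(0,1)->W->(0,0)
  grid max=5 at (0,0)
Step 3: ant0:(0,0)->E->(0,1) | ant1:(0,3)->S->(1,3) | ant2:(0,0)->E->(0,1)
  grid max=4 at (0,0)
Step 4: ant0:(0,1)->W->(0,0) | ant1:(1,3)->N->(0,3) | ant2:(0,1)->W->(0,0)
  grid max=7 at (0,0)
Final grid:
  7 2 0 1
  0 0 0 0
  0 0 0 0
  0 0 0 0
Max pheromone 7 at (0,0)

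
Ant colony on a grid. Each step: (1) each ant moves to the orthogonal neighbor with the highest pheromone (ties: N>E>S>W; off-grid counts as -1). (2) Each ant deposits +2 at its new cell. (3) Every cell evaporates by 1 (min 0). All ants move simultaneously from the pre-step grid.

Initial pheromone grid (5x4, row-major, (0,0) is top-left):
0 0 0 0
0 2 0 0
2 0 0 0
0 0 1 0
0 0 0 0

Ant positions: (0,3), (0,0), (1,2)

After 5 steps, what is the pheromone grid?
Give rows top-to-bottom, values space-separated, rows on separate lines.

After step 1: ants at (1,3),(0,1),(1,1)
  0 1 0 0
  0 3 0 1
  1 0 0 0
  0 0 0 0
  0 0 0 0
After step 2: ants at (0,3),(1,1),(0,1)
  0 2 0 1
  0 4 0 0
  0 0 0 0
  0 0 0 0
  0 0 0 0
After step 3: ants at (1,3),(0,1),(1,1)
  0 3 0 0
  0 5 0 1
  0 0 0 0
  0 0 0 0
  0 0 0 0
After step 4: ants at (0,3),(1,1),(0,1)
  0 4 0 1
  0 6 0 0
  0 0 0 0
  0 0 0 0
  0 0 0 0
After step 5: ants at (1,3),(0,1),(1,1)
  0 5 0 0
  0 7 0 1
  0 0 0 0
  0 0 0 0
  0 0 0 0

0 5 0 0
0 7 0 1
0 0 0 0
0 0 0 0
0 0 0 0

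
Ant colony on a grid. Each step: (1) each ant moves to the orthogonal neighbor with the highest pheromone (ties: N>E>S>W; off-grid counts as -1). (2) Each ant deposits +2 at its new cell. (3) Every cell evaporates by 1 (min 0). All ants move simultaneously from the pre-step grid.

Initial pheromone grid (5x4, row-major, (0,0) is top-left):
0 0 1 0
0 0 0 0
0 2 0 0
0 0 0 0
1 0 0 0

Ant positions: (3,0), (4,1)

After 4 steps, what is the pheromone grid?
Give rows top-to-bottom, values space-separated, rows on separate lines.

After step 1: ants at (4,0),(4,0)
  0 0 0 0
  0 0 0 0
  0 1 0 0
  0 0 0 0
  4 0 0 0
After step 2: ants at (3,0),(3,0)
  0 0 0 0
  0 0 0 0
  0 0 0 0
  3 0 0 0
  3 0 0 0
After step 3: ants at (4,0),(4,0)
  0 0 0 0
  0 0 0 0
  0 0 0 0
  2 0 0 0
  6 0 0 0
After step 4: ants at (3,0),(3,0)
  0 0 0 0
  0 0 0 0
  0 0 0 0
  5 0 0 0
  5 0 0 0

0 0 0 0
0 0 0 0
0 0 0 0
5 0 0 0
5 0 0 0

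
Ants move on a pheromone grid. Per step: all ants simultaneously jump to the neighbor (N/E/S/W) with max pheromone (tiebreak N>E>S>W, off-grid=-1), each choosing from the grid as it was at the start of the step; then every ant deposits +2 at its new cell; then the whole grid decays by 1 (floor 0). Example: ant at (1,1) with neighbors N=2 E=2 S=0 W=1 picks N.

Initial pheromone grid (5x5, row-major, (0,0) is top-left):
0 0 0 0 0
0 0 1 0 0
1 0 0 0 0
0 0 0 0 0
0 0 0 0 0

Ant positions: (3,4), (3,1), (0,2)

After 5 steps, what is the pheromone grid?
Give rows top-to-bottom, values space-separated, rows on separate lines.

After step 1: ants at (2,4),(2,1),(1,2)
  0 0 0 0 0
  0 0 2 0 0
  0 1 0 0 1
  0 0 0 0 0
  0 0 0 0 0
After step 2: ants at (1,4),(1,1),(0,2)
  0 0 1 0 0
  0 1 1 0 1
  0 0 0 0 0
  0 0 0 0 0
  0 0 0 0 0
After step 3: ants at (0,4),(1,2),(1,2)
  0 0 0 0 1
  0 0 4 0 0
  0 0 0 0 0
  0 0 0 0 0
  0 0 0 0 0
After step 4: ants at (1,4),(0,2),(0,2)
  0 0 3 0 0
  0 0 3 0 1
  0 0 0 0 0
  0 0 0 0 0
  0 0 0 0 0
After step 5: ants at (0,4),(1,2),(1,2)
  0 0 2 0 1
  0 0 6 0 0
  0 0 0 0 0
  0 0 0 0 0
  0 0 0 0 0

0 0 2 0 1
0 0 6 0 0
0 0 0 0 0
0 0 0 0 0
0 0 0 0 0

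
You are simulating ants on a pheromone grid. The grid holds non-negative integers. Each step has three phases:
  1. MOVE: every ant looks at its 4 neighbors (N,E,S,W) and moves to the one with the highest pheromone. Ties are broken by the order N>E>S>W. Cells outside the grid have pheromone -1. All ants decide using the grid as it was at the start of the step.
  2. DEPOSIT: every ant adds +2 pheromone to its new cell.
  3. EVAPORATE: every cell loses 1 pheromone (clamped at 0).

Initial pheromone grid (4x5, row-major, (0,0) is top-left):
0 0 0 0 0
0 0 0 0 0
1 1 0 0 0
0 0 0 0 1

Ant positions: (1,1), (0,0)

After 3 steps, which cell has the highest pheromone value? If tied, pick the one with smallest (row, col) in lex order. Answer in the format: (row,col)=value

Step 1: ant0:(1,1)->S->(2,1) | ant1:(0,0)->E->(0,1)
  grid max=2 at (2,1)
Step 2: ant0:(2,1)->N->(1,1) | ant1:(0,1)->E->(0,2)
  grid max=1 at (0,2)
Step 3: ant0:(1,1)->S->(2,1) | ant1:(0,2)->E->(0,3)
  grid max=2 at (2,1)
Final grid:
  0 0 0 1 0
  0 0 0 0 0
  0 2 0 0 0
  0 0 0 0 0
Max pheromone 2 at (2,1)

Answer: (2,1)=2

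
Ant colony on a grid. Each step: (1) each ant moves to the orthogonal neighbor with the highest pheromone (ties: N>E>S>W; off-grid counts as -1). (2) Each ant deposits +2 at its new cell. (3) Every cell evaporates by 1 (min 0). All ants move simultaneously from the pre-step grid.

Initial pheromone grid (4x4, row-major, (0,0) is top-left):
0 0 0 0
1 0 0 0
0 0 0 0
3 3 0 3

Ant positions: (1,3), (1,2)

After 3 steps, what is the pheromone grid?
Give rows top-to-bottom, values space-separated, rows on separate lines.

After step 1: ants at (0,3),(0,2)
  0 0 1 1
  0 0 0 0
  0 0 0 0
  2 2 0 2
After step 2: ants at (0,2),(0,3)
  0 0 2 2
  0 0 0 0
  0 0 0 0
  1 1 0 1
After step 3: ants at (0,3),(0,2)
  0 0 3 3
  0 0 0 0
  0 0 0 0
  0 0 0 0

0 0 3 3
0 0 0 0
0 0 0 0
0 0 0 0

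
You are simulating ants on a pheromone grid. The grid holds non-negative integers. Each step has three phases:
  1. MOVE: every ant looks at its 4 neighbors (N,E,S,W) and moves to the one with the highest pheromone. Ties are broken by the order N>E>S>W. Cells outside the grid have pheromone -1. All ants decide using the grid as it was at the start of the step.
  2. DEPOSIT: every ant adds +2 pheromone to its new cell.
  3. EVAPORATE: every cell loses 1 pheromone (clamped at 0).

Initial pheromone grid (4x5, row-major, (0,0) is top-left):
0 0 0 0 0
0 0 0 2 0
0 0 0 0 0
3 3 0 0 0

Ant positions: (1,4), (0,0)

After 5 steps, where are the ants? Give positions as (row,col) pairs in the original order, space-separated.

Step 1: ant0:(1,4)->W->(1,3) | ant1:(0,0)->E->(0,1)
  grid max=3 at (1,3)
Step 2: ant0:(1,3)->N->(0,3) | ant1:(0,1)->E->(0,2)
  grid max=2 at (1,3)
Step 3: ant0:(0,3)->S->(1,3) | ant1:(0,2)->E->(0,3)
  grid max=3 at (1,3)
Step 4: ant0:(1,3)->N->(0,3) | ant1:(0,3)->S->(1,3)
  grid max=4 at (1,3)
Step 5: ant0:(0,3)->S->(1,3) | ant1:(1,3)->N->(0,3)
  grid max=5 at (1,3)

(1,3) (0,3)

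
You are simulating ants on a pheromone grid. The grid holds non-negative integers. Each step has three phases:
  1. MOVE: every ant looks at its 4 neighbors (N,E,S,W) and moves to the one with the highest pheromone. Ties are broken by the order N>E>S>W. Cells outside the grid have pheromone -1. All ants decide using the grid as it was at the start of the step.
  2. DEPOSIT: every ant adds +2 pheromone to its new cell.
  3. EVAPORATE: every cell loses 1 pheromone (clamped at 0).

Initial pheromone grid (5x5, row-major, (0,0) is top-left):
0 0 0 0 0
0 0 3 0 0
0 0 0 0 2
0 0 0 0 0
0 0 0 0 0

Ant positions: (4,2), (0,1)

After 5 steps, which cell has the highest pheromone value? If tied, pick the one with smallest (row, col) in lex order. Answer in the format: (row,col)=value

Answer: (1,2)=6

Derivation:
Step 1: ant0:(4,2)->N->(3,2) | ant1:(0,1)->E->(0,2)
  grid max=2 at (1,2)
Step 2: ant0:(3,2)->N->(2,2) | ant1:(0,2)->S->(1,2)
  grid max=3 at (1,2)
Step 3: ant0:(2,2)->N->(1,2) | ant1:(1,2)->S->(2,2)
  grid max=4 at (1,2)
Step 4: ant0:(1,2)->S->(2,2) | ant1:(2,2)->N->(1,2)
  grid max=5 at (1,2)
Step 5: ant0:(2,2)->N->(1,2) | ant1:(1,2)->S->(2,2)
  grid max=6 at (1,2)
Final grid:
  0 0 0 0 0
  0 0 6 0 0
  0 0 4 0 0
  0 0 0 0 0
  0 0 0 0 0
Max pheromone 6 at (1,2)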